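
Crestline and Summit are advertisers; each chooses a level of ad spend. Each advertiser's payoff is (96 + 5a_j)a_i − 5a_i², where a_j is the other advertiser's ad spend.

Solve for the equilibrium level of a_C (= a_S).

Crestline's payoff is (96 + 5a_S)a_C − 5a_C².
∂π/∂a_C = 96 + 5a_S − 10a_C = 0, so a_C = 9.6 + 0.5a_S.
Setting a_C = a_S in the reaction function: a_C = 9.6 + 0.5a_C, so a_C = 9.6 / 0.5 = 19.2.

19.2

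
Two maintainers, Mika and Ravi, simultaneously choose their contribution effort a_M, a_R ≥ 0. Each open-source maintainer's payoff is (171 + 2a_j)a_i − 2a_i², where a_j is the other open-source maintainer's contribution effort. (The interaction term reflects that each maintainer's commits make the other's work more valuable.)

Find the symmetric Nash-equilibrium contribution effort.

85.5

Mika's payoff is (171 + 2a_R)a_M − 2a_M².
∂π/∂a_M = 171 + 2a_R − 4a_M = 0, so a_M = 42.75 + 0.5a_R.
By symmetry a_R = a_M; substituting into the reaction function, 0.5a_M = 42.75 and a_M = 85.5.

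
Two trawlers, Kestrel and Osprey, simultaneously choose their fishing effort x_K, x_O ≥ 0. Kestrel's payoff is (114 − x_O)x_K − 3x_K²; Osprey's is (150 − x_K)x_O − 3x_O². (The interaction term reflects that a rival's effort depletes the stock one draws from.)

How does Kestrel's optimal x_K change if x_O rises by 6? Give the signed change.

Expanding Kestrel's payoff: 114x_K − x_Ox_K − 3x_K².
∂π/∂x_K = 114 − x_O − 6x_K = 0, so x_K = 19 − (1/6)x_O.
The reaction-function slope is −1/6, so a 6-unit rise in x_O moves x_K by −1/6 × 6 = −1. Kestrel's best response falls — the actions are strategic substitutes.

-1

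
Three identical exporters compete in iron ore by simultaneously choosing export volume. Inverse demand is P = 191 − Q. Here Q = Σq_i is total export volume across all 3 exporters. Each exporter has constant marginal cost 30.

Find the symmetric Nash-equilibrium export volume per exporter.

40.25

A representative exporter's profit is π_i = q_i(191 − Q) − 30q_i, with Q = q_i + Σ_{j≠i} q_j.
First-order condition: 161 − 2q_i − Σ_{j≠i} q_j = 0.
Imposing symmetry (q_j = q for all j) turns Σ_{j≠i} q_j into 2q, so 161 = 4q and q = 40.25.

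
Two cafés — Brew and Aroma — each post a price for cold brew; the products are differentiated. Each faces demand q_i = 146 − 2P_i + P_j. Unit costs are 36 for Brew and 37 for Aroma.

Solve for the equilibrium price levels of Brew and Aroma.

Brew's profit: π = (P_{Brew} − 36)(146 − 2P_{Brew} + P_{Aroma}).
∂π/∂P_{Brew} = 218 − 4P_{Brew} + P_{Aroma} = 0 ⇒ P_{Brew} = 54.5 + 0.25P_{Aroma}.
Similarly P_{Aroma} = 55 + 0.25P_{Brew}.
Solving the two reaction functions simultaneously: (1 − (0.25)(0.25))P_{Brew} = 54.5 + 0.25·55, so 0.9375P_{Brew} = 68.25 and P_{Brew} = 72.8.
Then P_{Aroma} = 55 + 0.25·72.8 = 73.2.

72.8, 73.2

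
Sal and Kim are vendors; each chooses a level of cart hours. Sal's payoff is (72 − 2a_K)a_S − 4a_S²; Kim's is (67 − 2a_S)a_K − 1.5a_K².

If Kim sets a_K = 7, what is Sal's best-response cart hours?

Expanding Sal's payoff: 72a_S − 2a_Ka_S − 4a_S².
∂π/∂a_S = 72 − 2a_K − 8a_S = 0, so a_S = 9 − 0.25a_K.
At a_K = 7: a_S = 9 − 0.25·7 = 7.25.

7.25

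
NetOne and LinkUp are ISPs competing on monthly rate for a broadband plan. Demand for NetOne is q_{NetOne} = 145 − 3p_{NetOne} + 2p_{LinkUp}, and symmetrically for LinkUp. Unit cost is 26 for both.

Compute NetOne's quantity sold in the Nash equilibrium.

NetOne's profit: π = (p_{NetOne} − 26)(145 − 3p_{NetOne} + 2p_{LinkUp}).
∂π/∂p_{NetOne} = 223 − 6p_{NetOne} + 2p_{LinkUp} = 0 ⇒ p_{NetOne} = 223/6 + (1/3)p_{LinkUp}.
The game is symmetric, so in equilibrium p_{LinkUp} = p_{NetOne}: the reaction function gives (2/3)p_{NetOne} = 223/6, hence p_{NetOne} = 55.75.
q_{NetOne} = 145 − 3·55.75 + 2·55.75 = 89.25.

89.25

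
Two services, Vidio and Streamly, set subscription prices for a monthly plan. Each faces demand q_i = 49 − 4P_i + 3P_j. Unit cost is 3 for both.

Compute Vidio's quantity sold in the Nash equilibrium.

36.8

Vidio's profit: π = (P_{Vidio} − 3)(49 − 4P_{Vidio} + 3P_{Streamly}).
∂π/∂P_{Vidio} = 61 − 8P_{Vidio} + 3P_{Streamly} = 0 ⇒ P_{Vidio} = 7.625 + 0.375P_{Streamly}.
Setting P_{Vidio} = P_{Streamly} in the reaction function: P_{Vidio} = 7.625 + 0.375P_{Vidio}, so P_{Vidio} = 7.625 / 0.625 = 12.2.
q_{Vidio} = 49 − 4·12.2 + 3·12.2 = 36.8.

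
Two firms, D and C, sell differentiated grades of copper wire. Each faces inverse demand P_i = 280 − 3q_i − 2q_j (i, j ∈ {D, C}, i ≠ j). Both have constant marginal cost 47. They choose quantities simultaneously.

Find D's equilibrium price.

Firm D's profit: π = q_D(280 − 3q_D − 2q_C) − 47q_D.
∂π/∂q_D = 233 − 6q_D − 2q_C = 0 ⇒ q_D = 233/6 − (1/3)q_C.
Setting q_D = q_C in the reaction function: q_D = 233/6 − (1/3)q_D, so q_D = (233/6) / (4/3) = 29.125.
P_D = 280 − 3·29.125 − 2·29.125 = 134.375.

134.375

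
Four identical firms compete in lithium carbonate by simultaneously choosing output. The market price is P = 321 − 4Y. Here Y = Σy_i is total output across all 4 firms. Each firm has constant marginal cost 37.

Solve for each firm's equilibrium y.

14.2

A representative firm's profit is π_i = y_i(321 − 4Y) − 37y_i, with Y = y_i + Σ_{j≠i} y_j.
First-order condition: 284 − 8y_i − 4Σ_{j≠i} y_j = 0.
With identical firms, set every y_j = y: then 284 − 8y − 12y = 0, i.e. y = 284/20 = 14.2.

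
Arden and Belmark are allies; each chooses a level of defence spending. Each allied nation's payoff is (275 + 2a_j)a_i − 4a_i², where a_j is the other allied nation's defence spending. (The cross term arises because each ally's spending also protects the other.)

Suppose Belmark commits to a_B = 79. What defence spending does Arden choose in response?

54.125

Arden's payoff is (275 + 2a_B)a_A − 4a_A².
∂π/∂a_A = 275 + 2a_B − 8a_A = 0, so a_A = 34.375 + 0.25a_B.
At a_B = 79: a_A = 34.375 + 0.25·79 = 54.125.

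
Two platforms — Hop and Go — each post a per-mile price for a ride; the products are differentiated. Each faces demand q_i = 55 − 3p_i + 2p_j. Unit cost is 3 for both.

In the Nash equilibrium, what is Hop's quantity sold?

39

Hop's profit: π = (p_{Hop} − 3)(55 − 3p_{Hop} + 2p_{Go}).
∂π/∂p_{Hop} = 64 − 6p_{Hop} + 2p_{Go} = 0 ⇒ p_{Hop} = 32/3 + (1/3)p_{Go}.
Setting p_{Hop} = p_{Go} in the reaction function: p_{Hop} = 32/3 + (1/3)p_{Hop}, so p_{Hop} = (32/3) / (2/3) = 16.
q_{Hop} = 55 − 3·16 + 2·16 = 39.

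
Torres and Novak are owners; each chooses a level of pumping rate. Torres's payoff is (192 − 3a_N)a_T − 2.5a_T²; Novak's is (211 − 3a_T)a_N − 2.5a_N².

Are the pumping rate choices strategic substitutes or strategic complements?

strategic substitutes

Expanding Torres's payoff: 192a_T − 3a_Na_T − 2.5a_T².
∂π/∂a_T = 192 − 3a_N − 5a_T = 0, so a_T = 38.4 − 0.6a_N.
The best-response slope da_T/da_N = −0.6 < 0: the reaction function is downward-sloping, so the choices are strategic substitutes.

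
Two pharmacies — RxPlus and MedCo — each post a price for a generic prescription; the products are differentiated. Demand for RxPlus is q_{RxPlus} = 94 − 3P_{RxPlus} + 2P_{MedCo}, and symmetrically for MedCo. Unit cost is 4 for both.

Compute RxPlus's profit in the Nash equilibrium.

1518.75

RxPlus's profit: π = (P_{RxPlus} − 4)(94 − 3P_{RxPlus} + 2P_{MedCo}).
∂π/∂P_{RxPlus} = 106 − 6P_{RxPlus} + 2P_{MedCo} = 0 ⇒ P_{RxPlus} = 53/3 + (1/3)P_{MedCo}.
The game is symmetric, so in equilibrium P_{MedCo} = P_{RxPlus}: the reaction function gives (2/3)P_{RxPlus} = 53/3, hence P_{RxPlus} = 26.5.
q_{RxPlus} = 94 − 3·26.5 + 2·26.5 = 67.5.
Profit = (26.5 − 4)·67.5 = 1518.75.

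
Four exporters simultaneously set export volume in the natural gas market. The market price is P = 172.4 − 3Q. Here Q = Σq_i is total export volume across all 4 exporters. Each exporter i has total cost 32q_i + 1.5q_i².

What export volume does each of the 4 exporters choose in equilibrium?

A representative exporter's profit is π_i = q_i(172.4 − 3Q) − 32q_i − 1.5q_i², with Q = q_i + Σ_{j≠i} q_j.
First-order condition: 140.4 − 9q_i − 3Σ_{j≠i} q_j = 0.
With identical exporters, set every q_j = q: then 140.4 − 9q − 9q = 0, i.e. q = 140.4/18 = 7.8.

7.8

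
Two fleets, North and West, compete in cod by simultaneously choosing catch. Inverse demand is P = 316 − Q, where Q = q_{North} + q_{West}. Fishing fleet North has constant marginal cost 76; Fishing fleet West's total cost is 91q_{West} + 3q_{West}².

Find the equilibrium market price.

189

Fishing fleet North's profit: π = q_{North}(316 − (q_{North} + q_{West})) − 76q_{North}.
∂π/∂q_{North} = 240 − 2q_{North} − q_{West} = 0, so q_{North} = 120 − 0.5q_{West}.
For West: ∂π/∂q_{West} = 225 − 8q_{West} − q_{North} = 0 ⇒ q_{West} = 28.125 − 0.125q_{North}.
Solving the two reaction functions simultaneously: (1 − (−0.5)(−0.125))q_{North} = 120 − 0.5·28.125, so 0.9375q_{North} = 105.9375 and q_{North} = 113.
Then q_{West} = 28.125 − 0.125·113 = 14.
Equilibrium price: P = 316 − 127 = 189.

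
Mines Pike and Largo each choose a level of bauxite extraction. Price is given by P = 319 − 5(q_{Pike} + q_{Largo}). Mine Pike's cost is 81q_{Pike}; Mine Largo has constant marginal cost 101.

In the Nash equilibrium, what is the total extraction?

30.4

Mine Pike's profit: π = q_{Pike}(319 − 5(q_{Pike} + q_{Largo})) − 81q_{Pike}.
∂π/∂q_{Pike} = 238 − 10q_{Pike} − 5q_{Largo} = 0, so q_{Pike} = 23.8 − 0.5q_{Largo}.
By the same steps for Largo: q_{Largo} = 21.8 − 0.5q_{Pike}.
Substituting the second reaction function into the first: q_{Pike} = 23.8 − 0.5(21.8 − 0.5q_{Pike}), which gives 0.75q_{Pike} = 12.9 ⇒ q_{Pike} = 17.2.
Then q_{Largo} = 21.8 − 0.5·17.2 = 13.2.
Total extraction: 17.2 + 13.2 = 30.4.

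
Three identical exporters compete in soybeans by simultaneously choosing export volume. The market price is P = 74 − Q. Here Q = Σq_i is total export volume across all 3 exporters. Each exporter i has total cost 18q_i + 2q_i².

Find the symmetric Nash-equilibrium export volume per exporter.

7

A representative exporter's profit is π_i = q_i(74 − Q) − 18q_i − 2q_i², with Q = q_i + Σ_{j≠i} q_j.
First-order condition: 56 − 6q_i − Σ_{j≠i} q_j = 0.
In a symmetric equilibrium every exporter chooses the same q, so Σ_{j≠i} q_j = 2q. The condition becomes 56 − 8q = 0, giving q = 56/8 = 7.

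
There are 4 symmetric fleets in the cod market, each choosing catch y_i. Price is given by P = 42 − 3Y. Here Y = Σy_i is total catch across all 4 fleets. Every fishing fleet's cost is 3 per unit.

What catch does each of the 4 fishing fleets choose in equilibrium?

A representative fishing fleet's profit is π_i = y_i(42 − 3Y) − 3y_i, with Y = y_i + Σ_{j≠i} y_j.
First-order condition: 39 − 6y_i − 3Σ_{j≠i} y_j = 0.
In a symmetric equilibrium every fishing fleet chooses the same y, so Σ_{j≠i} y_j = 3y. The condition becomes 39 − 15y = 0, giving y = 39/15 = 2.6.

2.6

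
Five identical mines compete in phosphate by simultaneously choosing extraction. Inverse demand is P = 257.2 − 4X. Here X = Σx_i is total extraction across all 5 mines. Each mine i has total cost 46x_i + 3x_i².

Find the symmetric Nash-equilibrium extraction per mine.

7.04

A representative mine's profit is π_i = x_i(257.2 − 4X) − 46x_i − 3x_i², with X = x_i + Σ_{j≠i} x_j.
First-order condition: 211.2 − 14x_i − 4Σ_{j≠i} x_j = 0.
With identical mines, set every x_j = x: then 211.2 − 14x − 16x = 0, i.e. x = 211.2/30 = 7.04.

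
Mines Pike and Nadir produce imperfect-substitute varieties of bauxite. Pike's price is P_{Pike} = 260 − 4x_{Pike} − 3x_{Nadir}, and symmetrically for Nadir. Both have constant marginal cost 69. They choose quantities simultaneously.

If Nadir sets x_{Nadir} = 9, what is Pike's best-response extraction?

20.5

Mine Pike's profit: π = x_{Pike}(260 − 4x_{Pike} − 3x_{Nadir}) − 69x_{Pike}.
∂π/∂x_{Pike} = 191 − 8x_{Pike} − 3x_{Nadir} = 0 ⇒ x_{Pike} = 23.875 − 0.375x_{Nadir}.
At x_{Nadir} = 9: x_{Pike} = 23.875 − 0.375·9 = 20.5.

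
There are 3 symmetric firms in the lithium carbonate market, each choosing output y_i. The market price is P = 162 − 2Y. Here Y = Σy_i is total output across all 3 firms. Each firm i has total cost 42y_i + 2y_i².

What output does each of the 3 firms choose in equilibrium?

10

A representative firm's profit is π_i = y_i(162 − 2Y) − 42y_i − 2y_i², with Y = y_i + Σ_{j≠i} y_j.
First-order condition: 120 − 8y_i − 2Σ_{j≠i} y_j = 0.
With identical firms, set every y_j = y: then 120 − 8y − 4y = 0, i.e. y = 120/12 = 10.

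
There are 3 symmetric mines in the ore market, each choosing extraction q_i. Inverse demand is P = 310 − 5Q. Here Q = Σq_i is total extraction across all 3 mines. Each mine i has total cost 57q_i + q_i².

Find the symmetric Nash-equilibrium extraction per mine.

11.5

A representative mine's profit is π_i = q_i(310 − 5Q) − 57q_i − q_i², with Q = q_i + Σ_{j≠i} q_j.
First-order condition: 253 − 12q_i − 5Σ_{j≠i} q_j = 0.
With identical mines, set every q_j = q: then 253 − 12q − 10q = 0, i.e. q = 253/22 = 11.5.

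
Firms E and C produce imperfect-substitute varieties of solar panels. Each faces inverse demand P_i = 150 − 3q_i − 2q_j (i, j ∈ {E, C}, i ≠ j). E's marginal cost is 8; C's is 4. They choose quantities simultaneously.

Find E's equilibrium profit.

918.75

Firm E's profit: π = q_E(150 − 3q_E − 2q_C) − 8q_E.
∂π/∂q_E = 142 − 6q_E − 2q_C = 0 ⇒ q_E = 71/3 − (1/3)q_C.
Similarly q_C = 73/3 − (1/3)q_E.
Solving the two reaction functions simultaneously: (1 − (−1/3)(−1/3))q_E = 71/3 − (1/3)·(73/3), so (8/9)q_E = 140/9 and q_E = 17.5.
Then q_C = 73/3 − (1/3)·17.5 = 18.5.
P_E = 150 − 3·17.5 − 2·18.5 = 60.5.
Profit = (60.5 − 8)·17.5 = 918.75.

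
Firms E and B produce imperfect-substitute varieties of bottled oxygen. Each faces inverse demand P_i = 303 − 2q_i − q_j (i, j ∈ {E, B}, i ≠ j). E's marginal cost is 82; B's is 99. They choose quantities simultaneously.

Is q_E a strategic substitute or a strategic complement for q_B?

Firm E's profit: π = q_E(303 − 2q_E − q_B) − 82q_E.
∂π/∂q_E = 221 − 4q_E − q_B = 0 ⇒ q_E = 55.25 − 0.25q_B.
The best-response slope dq_E/dq_B = −0.25 < 0: the reaction function is downward-sloping, so the choices are strategic substitutes.

strategic substitutes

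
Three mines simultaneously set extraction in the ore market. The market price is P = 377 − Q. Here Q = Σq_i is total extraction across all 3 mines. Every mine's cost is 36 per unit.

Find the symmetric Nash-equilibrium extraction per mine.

85.25

A representative mine's profit is π_i = q_i(377 − Q) − 36q_i, with Q = q_i + Σ_{j≠i} q_j.
First-order condition: 341 − 2q_i − Σ_{j≠i} q_j = 0.
With identical mines, set every q_j = q: then 341 − 2q − 2q = 0, i.e. q = 341/4 = 85.25.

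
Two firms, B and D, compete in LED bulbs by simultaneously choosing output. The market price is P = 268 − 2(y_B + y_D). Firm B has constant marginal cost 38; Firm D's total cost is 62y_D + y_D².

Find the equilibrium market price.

134.8

Firm B's profit: π = y_B(268 − 2(y_B + y_D)) − 38y_B.
∂π/∂y_B = 230 − 4y_B − 2y_D = 0, so y_B = 57.5 − 0.5y_D.
For D: ∂π/∂y_D = 206 − 6y_D − 2y_B = 0 ⇒ y_D = 103/3 − (1/3)y_B.
Substituting the second reaction function into the first: y_B = 57.5 − 0.5(103/3 − (1/3)y_B), which gives (5/6)y_B = 121/3 ⇒ y_B = 48.4.
Then y_D = 103/3 − (1/3)·48.4 = 18.2.
Equilibrium price: P = 268 − 2·66.6 = 134.8.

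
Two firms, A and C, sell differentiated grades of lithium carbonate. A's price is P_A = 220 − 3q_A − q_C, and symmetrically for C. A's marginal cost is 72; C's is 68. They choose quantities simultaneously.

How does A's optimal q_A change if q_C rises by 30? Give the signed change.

Firm A's profit: π = q_A(220 − 3q_A − q_C) − 72q_A.
∂π/∂q_A = 148 − 6q_A − q_C = 0 ⇒ q_A = 74/3 − (1/6)q_C.
The reaction-function slope is −1/6, so a 30-unit rise in q_C moves q_A by −1/6 × 30 = −5. A's best response falls — the actions are strategic substitutes.

-5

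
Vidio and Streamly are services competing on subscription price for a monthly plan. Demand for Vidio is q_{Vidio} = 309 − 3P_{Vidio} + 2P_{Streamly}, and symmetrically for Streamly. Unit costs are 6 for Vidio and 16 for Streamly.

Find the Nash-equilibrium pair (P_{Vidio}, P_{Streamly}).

83.625, 87.375

Vidio's profit: π = (P_{Vidio} − 6)(309 − 3P_{Vidio} + 2P_{Streamly}).
∂π/∂P_{Vidio} = 327 − 6P_{Vidio} + 2P_{Streamly} = 0 ⇒ P_{Vidio} = 54.5 + (1/3)P_{Streamly}.
Similarly P_{Streamly} = 59.5 + (1/3)P_{Vidio}.
Solving the two reaction functions simultaneously: (1 − (1/3)(1/3))P_{Vidio} = 54.5 + (1/3)·59.5, so (8/9)P_{Vidio} = 223/3 and P_{Vidio} = 83.625.
Then P_{Streamly} = 59.5 + (1/3)·83.625 = 87.375.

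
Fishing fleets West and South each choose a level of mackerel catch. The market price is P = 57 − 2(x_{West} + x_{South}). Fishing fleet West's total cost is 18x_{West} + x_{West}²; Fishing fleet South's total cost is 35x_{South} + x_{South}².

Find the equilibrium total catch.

7.625

Fishing fleet West's profit: π = x_{West}(57 − 2(x_{West} + x_{South})) − 18x_{West} − x_{West}².
∂π/∂x_{West} = 39 − 6x_{West} − 2x_{South} = 0, so x_{West} = 6.5 − (1/3)x_{South}.
By the same steps for South: x_{South} = 11/3 − (1/3)x_{West}.
Solving the two reaction functions simultaneously: (1 − (−1/3)(−1/3))x_{West} = 6.5 − (1/3)·(11/3), so (8/9)x_{West} = 95/18 and x_{West} = 5.9375.
Then x_{South} = 11/3 − (1/3)·5.9375 = 1.6875.
Total catch: 5.9375 + 1.6875 = 7.625.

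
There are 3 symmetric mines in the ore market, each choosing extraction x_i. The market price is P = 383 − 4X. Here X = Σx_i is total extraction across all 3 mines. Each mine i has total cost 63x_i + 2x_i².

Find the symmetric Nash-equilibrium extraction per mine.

16

A representative mine's profit is π_i = x_i(383 − 4X) − 63x_i − 2x_i², with X = x_i + Σ_{j≠i} x_j.
First-order condition: 320 − 12x_i − 4Σ_{j≠i} x_j = 0.
With identical mines, set every x_j = x: then 320 − 12x − 8x = 0, i.e. x = 320/20 = 16.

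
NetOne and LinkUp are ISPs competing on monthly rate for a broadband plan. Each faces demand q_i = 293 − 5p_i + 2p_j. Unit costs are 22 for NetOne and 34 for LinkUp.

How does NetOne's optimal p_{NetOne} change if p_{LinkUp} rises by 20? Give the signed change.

NetOne's profit: π = (p_{NetOne} − 22)(293 − 5p_{NetOne} + 2p_{LinkUp}).
∂π/∂p_{NetOne} = 403 − 10p_{NetOne} + 2p_{LinkUp} = 0 ⇒ p_{NetOne} = 40.3 + 0.2p_{LinkUp}.
The reaction-function slope is 0.2, so a 20-unit rise in p_{LinkUp} moves p_{NetOne} by 0.2 × 20 = 4. NetOne's best response rises — the actions are strategic complements.

4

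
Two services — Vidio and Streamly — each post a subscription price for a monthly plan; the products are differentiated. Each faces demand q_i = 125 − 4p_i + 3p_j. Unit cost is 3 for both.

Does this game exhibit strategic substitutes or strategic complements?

strategic complements

Vidio's profit: π = (p_{Vidio} − 3)(125 − 4p_{Vidio} + 3p_{Streamly}).
∂π/∂p_{Vidio} = 137 − 8p_{Vidio} + 3p_{Streamly} = 0 ⇒ p_{Vidio} = 17.125 + 0.375p_{Streamly}.
The best-response slope dp_{Vidio}/dp_{Streamly} = 0.375 > 0: the reaction function is upward-sloping, so the choices are strategic complements.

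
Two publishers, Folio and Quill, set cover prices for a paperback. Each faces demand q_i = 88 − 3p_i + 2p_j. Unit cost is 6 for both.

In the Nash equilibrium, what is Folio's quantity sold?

Folio's profit: π = (p_{Folio} − 6)(88 − 3p_{Folio} + 2p_{Quill}).
∂π/∂p_{Folio} = 106 − 6p_{Folio} + 2p_{Quill} = 0 ⇒ p_{Folio} = 53/3 + (1/3)p_{Quill}.
By symmetry p_{Quill} = p_{Folio}; substituting into the reaction function, (2/3)p_{Folio} = 53/3 and p_{Folio} = 26.5.
q_{Folio} = 88 − 3·26.5 + 2·26.5 = 61.5.

61.5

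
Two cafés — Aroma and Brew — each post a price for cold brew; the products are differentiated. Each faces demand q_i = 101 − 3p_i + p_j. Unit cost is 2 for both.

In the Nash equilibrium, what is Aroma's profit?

Aroma's profit: π = (p_{Aroma} − 2)(101 − 3p_{Aroma} + p_{Brew}).
∂π/∂p_{Aroma} = 107 − 6p_{Aroma} + p_{Brew} = 0 ⇒ p_{Aroma} = 107/6 + (1/6)p_{Brew}.
By symmetry p_{Brew} = p_{Aroma}; substituting into the reaction function, (5/6)p_{Aroma} = 107/6 and p_{Aroma} = 21.4.
q_{Aroma} = 101 − 3·21.4 + 21.4 = 58.2.
Profit = (21.4 − 2)·58.2 = 1129.08.

1129.08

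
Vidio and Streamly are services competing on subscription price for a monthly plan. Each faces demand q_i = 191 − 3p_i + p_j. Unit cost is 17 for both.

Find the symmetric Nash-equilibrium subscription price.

Vidio's profit: π = (p_{Vidio} − 17)(191 − 3p_{Vidio} + p_{Streamly}).
∂π/∂p_{Vidio} = 242 − 6p_{Vidio} + p_{Streamly} = 0 ⇒ p_{Vidio} = 121/3 + (1/6)p_{Streamly}.
Setting p_{Vidio} = p_{Streamly} in the reaction function: p_{Vidio} = 121/3 + (1/6)p_{Vidio}, so p_{Vidio} = (121/3) / (5/6) = 48.4.

48.4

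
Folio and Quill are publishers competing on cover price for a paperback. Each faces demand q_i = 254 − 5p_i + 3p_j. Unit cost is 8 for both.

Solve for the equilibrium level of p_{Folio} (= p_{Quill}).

Folio's profit: π = (p_{Folio} − 8)(254 − 5p_{Folio} + 3p_{Quill}).
∂π/∂p_{Folio} = 294 − 10p_{Folio} + 3p_{Quill} = 0 ⇒ p_{Folio} = 29.4 + 0.3p_{Quill}.
The game is symmetric, so in equilibrium p_{Quill} = p_{Folio}: the reaction function gives 0.7p_{Folio} = 29.4, hence p_{Folio} = 42.

42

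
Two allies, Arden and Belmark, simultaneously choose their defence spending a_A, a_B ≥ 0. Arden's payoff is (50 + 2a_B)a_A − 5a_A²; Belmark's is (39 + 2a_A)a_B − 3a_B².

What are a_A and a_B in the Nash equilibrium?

6.75, 8.75

Expanding Arden's payoff: 50a_A + 2a_Ba_A − 5a_A².
∂π/∂a_A = 50 + 2a_B − 10a_A = 0, so a_A = 5 + 0.2a_B.
Likewise for Belmark: a_B = 6.5 + (1/3)a_A.
Substituting the second reaction function into the first: a_A = 5 + 0.2(6.5 + (1/3)a_A), which gives (14/15)a_A = 6.3 ⇒ a_A = 6.75.
Then a_B = 6.5 + (1/3)·6.75 = 8.75.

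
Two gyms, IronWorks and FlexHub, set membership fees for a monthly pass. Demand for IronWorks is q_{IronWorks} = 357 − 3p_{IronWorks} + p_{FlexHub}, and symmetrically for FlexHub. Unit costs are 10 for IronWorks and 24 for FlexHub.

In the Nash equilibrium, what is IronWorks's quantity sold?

IronWorks's profit: π = (p_{IronWorks} − 10)(357 − 3p_{IronWorks} + p_{FlexHub}).
∂π/∂p_{IronWorks} = 387 − 6p_{IronWorks} + p_{FlexHub} = 0 ⇒ p_{IronWorks} = 64.5 + (1/6)p_{FlexHub}.
Similarly p_{FlexHub} = 71.5 + (1/6)p_{IronWorks}.
Solving the two reaction functions simultaneously: (1 − (1/6)(1/6))p_{IronWorks} = 64.5 + (1/6)·71.5, so (35/36)p_{IronWorks} = 917/12 and p_{IronWorks} = 78.6.
Then p_{FlexHub} = 71.5 + (1/6)·78.6 = 84.6.
q_{IronWorks} = 357 − 3·78.6 + 84.6 = 205.8.

205.8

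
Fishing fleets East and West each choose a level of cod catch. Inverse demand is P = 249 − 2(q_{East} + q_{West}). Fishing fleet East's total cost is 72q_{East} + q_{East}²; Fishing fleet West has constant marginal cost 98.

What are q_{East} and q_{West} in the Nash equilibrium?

Fishing fleet East's profit: π = q_{East}(249 − 2(q_{East} + q_{West})) − 72q_{East} − q_{East}².
∂π/∂q_{East} = 177 − 6q_{East} − 2q_{West} = 0, so q_{East} = 29.5 − (1/3)q_{West}.
For West: ∂π/∂q_{West} = 151 − 4q_{West} − 2q_{East} = 0 ⇒ q_{West} = 37.75 − 0.5q_{East}.
Substituting the second reaction function into the first: q_{East} = 29.5 − (1/3)(37.75 − 0.5q_{East}), which gives (5/6)q_{East} = 203/12 ⇒ q_{East} = 20.3.
Then q_{West} = 37.75 − 0.5·20.3 = 27.6.

20.3, 27.6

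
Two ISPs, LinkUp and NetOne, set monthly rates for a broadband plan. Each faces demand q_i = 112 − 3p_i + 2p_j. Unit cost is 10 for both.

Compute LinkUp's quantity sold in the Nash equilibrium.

76.5

LinkUp's profit: π = (p_{LinkUp} − 10)(112 − 3p_{LinkUp} + 2p_{NetOne}).
∂π/∂p_{LinkUp} = 142 − 6p_{LinkUp} + 2p_{NetOne} = 0 ⇒ p_{LinkUp} = 71/3 + (1/3)p_{NetOne}.
By symmetry p_{NetOne} = p_{LinkUp}; substituting into the reaction function, (2/3)p_{LinkUp} = 71/3 and p_{LinkUp} = 35.5.
q_{LinkUp} = 112 − 3·35.5 + 2·35.5 = 76.5.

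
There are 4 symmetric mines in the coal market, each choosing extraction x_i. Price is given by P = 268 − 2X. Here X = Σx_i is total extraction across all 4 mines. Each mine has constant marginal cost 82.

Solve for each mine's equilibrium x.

A representative mine's profit is π_i = x_i(268 − 2X) − 82x_i, with X = x_i + Σ_{j≠i} x_j.
First-order condition: 186 − 4x_i − 2Σ_{j≠i} x_j = 0.
In a symmetric equilibrium every mine chooses the same x, so Σ_{j≠i} x_j = 3x. The condition becomes 186 − 10x = 0, giving x = 186/10 = 18.6.

18.6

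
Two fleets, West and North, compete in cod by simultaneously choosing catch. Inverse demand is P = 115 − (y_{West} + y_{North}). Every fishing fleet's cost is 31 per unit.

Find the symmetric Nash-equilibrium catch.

Fishing fleet West's profit: π = y_{West}(115 − (y_{West} + y_{North})) − 31y_{West}.
∂π/∂y_{West} = 84 − 2y_{West} − y_{North} = 0, so y_{West} = 42 − 0.5y_{North}.
The game is symmetric, so in equilibrium y_{North} = y_{West}: the reaction function gives 1.5y_{West} = 42, hence y_{West} = 28.

28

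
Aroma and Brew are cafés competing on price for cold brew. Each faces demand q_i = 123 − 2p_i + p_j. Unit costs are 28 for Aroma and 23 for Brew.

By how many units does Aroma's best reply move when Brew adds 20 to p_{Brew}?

Aroma's profit: π = (p_{Aroma} − 28)(123 − 2p_{Aroma} + p_{Brew}).
∂π/∂p_{Aroma} = 179 − 4p_{Aroma} + p_{Brew} = 0 ⇒ p_{Aroma} = 44.75 + 0.25p_{Brew}.
The reaction-function slope is 0.25, so a 20-unit rise in p_{Brew} moves p_{Aroma} by 0.25 × 20 = 5. Aroma's best response rises — the actions are strategic complements.

5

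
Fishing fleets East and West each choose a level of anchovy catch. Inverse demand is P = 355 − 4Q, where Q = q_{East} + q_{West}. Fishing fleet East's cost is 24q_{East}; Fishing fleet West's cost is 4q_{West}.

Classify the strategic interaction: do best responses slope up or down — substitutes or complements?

Fishing fleet East's profit: π = q_{East}(355 − 4(q_{East} + q_{West})) − 24q_{East}.
∂π/∂q_{East} = 331 − 8q_{East} − 4q_{West} = 0, so q_{East} = 41.375 − 0.5q_{West}.
The best-response slope dq_{East}/dq_{West} = −0.5 < 0: the reaction function is downward-sloping, so the choices are strategic substitutes.

strategic substitutes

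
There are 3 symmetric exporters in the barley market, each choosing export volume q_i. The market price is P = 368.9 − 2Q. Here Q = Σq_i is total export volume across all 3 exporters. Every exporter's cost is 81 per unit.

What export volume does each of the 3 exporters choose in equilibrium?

A representative exporter's profit is π_i = q_i(368.9 − 2Q) − 81q_i, with Q = q_i + Σ_{j≠i} q_j.
First-order condition: 287.9 − 4q_i − 2Σ_{j≠i} q_j = 0.
In a symmetric equilibrium every exporter chooses the same q, so Σ_{j≠i} q_j = 2q. The condition becomes 287.9 − 8q = 0, giving q = 287.9/8 = 35.9875.

35.9875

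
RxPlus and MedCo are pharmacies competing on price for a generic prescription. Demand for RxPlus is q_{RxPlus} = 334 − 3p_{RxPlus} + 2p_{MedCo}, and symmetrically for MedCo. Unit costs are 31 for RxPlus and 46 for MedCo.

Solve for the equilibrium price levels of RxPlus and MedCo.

RxPlus's profit: π = (p_{RxPlus} − 31)(334 − 3p_{RxPlus} + 2p_{MedCo}).
∂π/∂p_{RxPlus} = 427 − 6p_{RxPlus} + 2p_{MedCo} = 0 ⇒ p_{RxPlus} = 427/6 + (1/3)p_{MedCo}.
Similarly p_{MedCo} = 236/3 + (1/3)p_{RxPlus}.
Plugging p_{MedCo} into RxPlus's best response: p_{RxPlus} = 427/6 + (1/3)(236/3 + (1/3)p_{RxPlus}) ⇒ (8/9)p_{RxPlus} = 1753/18, so p_{RxPlus} = 109.5625.
Then p_{MedCo} = 236/3 + (1/3)·109.5625 = 115.1875.

109.5625, 115.1875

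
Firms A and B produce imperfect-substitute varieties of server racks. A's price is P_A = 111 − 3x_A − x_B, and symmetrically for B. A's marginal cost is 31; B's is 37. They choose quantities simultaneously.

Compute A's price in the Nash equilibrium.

Firm A's profit: π = x_A(111 − 3x_A − x_B) − 31x_A.
∂π/∂x_A = 80 − 6x_A − x_B = 0 ⇒ x_A = 40/3 − (1/6)x_B.
Similarly x_B = 37/3 − (1/6)x_A.
Solving the two reaction functions simultaneously: (1 − (−1/6)(−1/6))x_A = 40/3 − (1/6)·(37/3), so (35/36)x_A = 203/18 and x_A = 11.6.
Then x_B = 37/3 − (1/6)·11.6 = 10.4.
P_A = 111 − 3·11.6 − 10.4 = 65.8.

65.8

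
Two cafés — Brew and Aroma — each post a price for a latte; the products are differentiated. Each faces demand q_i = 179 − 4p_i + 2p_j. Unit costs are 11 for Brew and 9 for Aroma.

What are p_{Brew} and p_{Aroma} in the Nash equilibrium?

Brew's profit: π = (p_{Brew} − 11)(179 − 4p_{Brew} + 2p_{Aroma}).
∂π/∂p_{Brew} = 223 − 8p_{Brew} + 2p_{Aroma} = 0 ⇒ p_{Brew} = 27.875 + 0.25p_{Aroma}.
Similarly p_{Aroma} = 26.875 + 0.25p_{Brew}.
Substituting the second reaction function into the first: p_{Brew} = 27.875 + 0.25(26.875 + 0.25p_{Brew}), which gives 0.9375p_{Brew} = 1107/32 ⇒ p_{Brew} = 36.9.
Then p_{Aroma} = 26.875 + 0.25·36.9 = 36.1.

36.9, 36.1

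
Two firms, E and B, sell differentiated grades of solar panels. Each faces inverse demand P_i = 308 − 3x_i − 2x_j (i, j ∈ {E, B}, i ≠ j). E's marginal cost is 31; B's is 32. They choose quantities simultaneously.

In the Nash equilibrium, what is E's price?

135.0625

Firm E's profit: π = x_E(308 − 3x_E − 2x_B) − 31x_E.
∂π/∂x_E = 277 − 6x_E − 2x_B = 0 ⇒ x_E = 277/6 − (1/3)x_B.
Similarly x_B = 46 − (1/3)x_E.
Solving the two reaction functions simultaneously: (1 − (−1/3)(−1/3))x_E = 277/6 − (1/3)·46, so (8/9)x_E = 185/6 and x_E = 34.6875.
Then x_B = 46 − (1/3)·34.6875 = 34.4375.
P_E = 308 − 3·34.6875 − 2·34.4375 = 135.0625.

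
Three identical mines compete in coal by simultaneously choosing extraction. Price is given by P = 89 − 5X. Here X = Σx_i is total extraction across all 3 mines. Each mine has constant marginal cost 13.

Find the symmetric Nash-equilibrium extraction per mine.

A representative mine's profit is π_i = x_i(89 − 5X) − 13x_i, with X = x_i + Σ_{j≠i} x_j.
First-order condition: 76 − 10x_i − 5Σ_{j≠i} x_j = 0.
Imposing symmetry (x_j = x for all j) turns Σ_{j≠i} x_j into 2x, so 76 = 20x and x = 3.8.

3.8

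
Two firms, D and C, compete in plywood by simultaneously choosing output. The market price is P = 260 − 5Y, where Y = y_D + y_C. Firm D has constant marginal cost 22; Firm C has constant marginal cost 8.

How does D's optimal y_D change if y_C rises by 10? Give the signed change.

-5

Firm D's profit: π = y_D(260 − 5(y_D + y_C)) − 22y_D.
∂π/∂y_D = 238 − 10y_D − 5y_C = 0, so y_D = 23.8 − 0.5y_C.
The reaction-function slope is −0.5, so a 10-unit rise in y_C moves y_D by −0.5 × 10 = −5. D's best response falls — the actions are strategic substitutes.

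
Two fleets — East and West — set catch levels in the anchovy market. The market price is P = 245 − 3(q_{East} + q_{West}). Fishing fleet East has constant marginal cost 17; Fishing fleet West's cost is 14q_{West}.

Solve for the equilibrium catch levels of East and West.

Fishing fleet East's profit: π = q_{East}(245 − 3(q_{East} + q_{West})) − 17q_{East}.
∂π/∂q_{East} = 228 − 6q_{East} − 3q_{West} = 0, so q_{East} = 38 − 0.5q_{West}.
By the same steps for West: q_{West} = 38.5 − 0.5q_{East}.
Solving the two reaction functions simultaneously: (1 − (−0.5)(−0.5))q_{East} = 38 − 0.5·38.5, so 0.75q_{East} = 18.75 and q_{East} = 25.
Then q_{West} = 38.5 − 0.5·25 = 26.

25, 26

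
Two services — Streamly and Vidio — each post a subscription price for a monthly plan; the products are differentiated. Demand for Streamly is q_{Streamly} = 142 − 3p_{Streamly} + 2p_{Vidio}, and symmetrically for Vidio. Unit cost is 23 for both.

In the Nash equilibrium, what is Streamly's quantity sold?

Streamly's profit: π = (p_{Streamly} − 23)(142 − 3p_{Streamly} + 2p_{Vidio}).
∂π/∂p_{Streamly} = 211 − 6p_{Streamly} + 2p_{Vidio} = 0 ⇒ p_{Streamly} = 211/6 + (1/3)p_{Vidio}.
The game is symmetric, so in equilibrium p_{Vidio} = p_{Streamly}: the reaction function gives (2/3)p_{Streamly} = 211/6, hence p_{Streamly} = 52.75.
q_{Streamly} = 142 − 3·52.75 + 2·52.75 = 89.25.

89.25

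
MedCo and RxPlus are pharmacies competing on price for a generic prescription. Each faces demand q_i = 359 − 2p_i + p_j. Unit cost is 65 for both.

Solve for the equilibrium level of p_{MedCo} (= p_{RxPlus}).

MedCo's profit: π = (p_{MedCo} − 65)(359 − 2p_{MedCo} + p_{RxPlus}).
∂π/∂p_{MedCo} = 489 − 4p_{MedCo} + p_{RxPlus} = 0 ⇒ p_{MedCo} = 122.25 + 0.25p_{RxPlus}.
By symmetry p_{RxPlus} = p_{MedCo}; substituting into the reaction function, 0.75p_{MedCo} = 122.25 and p_{MedCo} = 163.

163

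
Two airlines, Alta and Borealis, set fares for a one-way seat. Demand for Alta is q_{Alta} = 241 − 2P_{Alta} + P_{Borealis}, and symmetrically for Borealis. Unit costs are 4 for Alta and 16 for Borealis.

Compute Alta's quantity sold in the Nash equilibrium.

Alta's profit: π = (P_{Alta} − 4)(241 − 2P_{Alta} + P_{Borealis}).
∂π/∂P_{Alta} = 249 − 4P_{Alta} + P_{Borealis} = 0 ⇒ P_{Alta} = 62.25 + 0.25P_{Borealis}.
Similarly P_{Borealis} = 68.25 + 0.25P_{Alta}.
Substituting the second reaction function into the first: P_{Alta} = 62.25 + 0.25(68.25 + 0.25P_{Alta}), which gives 0.9375P_{Alta} = 79.3125 ⇒ P_{Alta} = 84.6.
Then P_{Borealis} = 68.25 + 0.25·84.6 = 89.4.
q_{Alta} = 241 − 2·84.6 + 89.4 = 161.2.

161.2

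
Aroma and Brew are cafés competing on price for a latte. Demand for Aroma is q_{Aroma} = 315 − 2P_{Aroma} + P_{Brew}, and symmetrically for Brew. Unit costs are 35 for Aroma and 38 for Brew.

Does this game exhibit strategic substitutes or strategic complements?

Aroma's profit: π = (P_{Aroma} − 35)(315 − 2P_{Aroma} + P_{Brew}).
∂π/∂P_{Aroma} = 385 − 4P_{Aroma} + P_{Brew} = 0 ⇒ P_{Aroma} = 96.25 + 0.25P_{Brew}.
The best-response slope dP_{Aroma}/dP_{Brew} = 0.25 > 0: the reaction function is upward-sloping, so the choices are strategic complements.

strategic complements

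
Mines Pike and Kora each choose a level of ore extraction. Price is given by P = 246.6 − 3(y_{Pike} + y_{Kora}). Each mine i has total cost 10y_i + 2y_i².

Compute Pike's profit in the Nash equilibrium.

Mine Pike's profit: π = y_{Pike}(246.6 − 3(y_{Pike} + y_{Kora})) − 10y_{Pike} − 2y_{Pike}².
∂π/∂y_{Pike} = 236.6 − 10y_{Pike} − 3y_{Kora} = 0, so y_{Pike} = 23.66 − 0.3y_{Kora}.
By symmetry y_{Kora} = y_{Pike}; substituting into the reaction function, 1.3y_{Pike} = 23.66 and y_{Pike} = 18.2.
Price P = 246.6 − 3·36.4 = 137.4.
Pike's profit: (137.4 − 10)·18.2 − 2(18.2)² = 1656.2.

1656.2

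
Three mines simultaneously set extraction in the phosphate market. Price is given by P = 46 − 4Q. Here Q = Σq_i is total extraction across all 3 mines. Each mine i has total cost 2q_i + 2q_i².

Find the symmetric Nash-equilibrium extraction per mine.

A representative mine's profit is π_i = q_i(46 − 4Q) − 2q_i − 2q_i², with Q = q_i + Σ_{j≠i} q_j.
First-order condition: 44 − 12q_i − 4Σ_{j≠i} q_j = 0.
Imposing symmetry (q_j = q for all j) turns Σ_{j≠i} q_j into 2q, so 44 = 20q and q = 2.2.

2.2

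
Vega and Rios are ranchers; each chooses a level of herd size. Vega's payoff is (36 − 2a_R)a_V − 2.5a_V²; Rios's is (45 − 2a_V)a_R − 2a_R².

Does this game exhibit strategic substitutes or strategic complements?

Expanding Vega's payoff: 36a_V − 2a_Ra_V − 2.5a_V².
∂π/∂a_V = 36 − 2a_R − 5a_V = 0, so a_V = 7.2 − 0.4a_R.
The best-response slope da_V/da_R = −0.4 < 0: the reaction function is downward-sloping, so the choices are strategic substitutes.

strategic substitutes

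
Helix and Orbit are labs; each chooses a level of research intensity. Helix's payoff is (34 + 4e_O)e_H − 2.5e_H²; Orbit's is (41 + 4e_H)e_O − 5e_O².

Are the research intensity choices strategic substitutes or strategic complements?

Expanding Helix's payoff: 34e_H + 4e_Oe_H − 2.5e_H².
∂π/∂e_H = 34 + 4e_O − 5e_H = 0, so e_H = 6.8 + 0.8e_O.
The best-response slope de_H/de_O = 0.8 > 0: the reaction function is upward-sloping, so the choices are strategic complements.

strategic complements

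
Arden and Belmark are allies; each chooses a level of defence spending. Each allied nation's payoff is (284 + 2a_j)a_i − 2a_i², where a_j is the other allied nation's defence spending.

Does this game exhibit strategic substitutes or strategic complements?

Arden's payoff is (284 + 2a_B)a_A − 2a_A².
∂π/∂a_A = 284 + 2a_B − 4a_A = 0, so a_A = 71 + 0.5a_B.
The best-response slope da_A/da_B = 0.5 > 0: the reaction function is upward-sloping, so the choices are strategic complements.

strategic complements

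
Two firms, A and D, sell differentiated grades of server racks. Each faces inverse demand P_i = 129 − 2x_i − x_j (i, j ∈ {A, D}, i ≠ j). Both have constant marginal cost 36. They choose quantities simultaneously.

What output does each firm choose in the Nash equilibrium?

18.6

Firm A's profit: π = x_A(129 − 2x_A − x_D) − 36x_A.
∂π/∂x_A = 93 − 4x_A − x_D = 0 ⇒ x_A = 23.25 − 0.25x_D.
The game is symmetric, so in equilibrium x_D = x_A: the reaction function gives 1.25x_A = 23.25, hence x_A = 18.6.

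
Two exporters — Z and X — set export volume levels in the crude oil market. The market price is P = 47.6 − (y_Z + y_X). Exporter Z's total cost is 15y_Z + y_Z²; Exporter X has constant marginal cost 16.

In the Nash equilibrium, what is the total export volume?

Exporter Z's profit: π = y_Z(47.6 − (y_Z + y_X)) − 15y_Z − y_Z².
∂π/∂y_Z = 32.6 − 4y_Z − y_X = 0, so y_Z = 8.15 − 0.25y_X.
For X: ∂π/∂y_X = 31.6 − 2y_X − y_Z = 0 ⇒ y_X = 15.8 − 0.5y_Z.
Substituting the second reaction function into the first: y_Z = 8.15 − 0.25(15.8 − 0.5y_Z), which gives 0.875y_Z = 4.2 ⇒ y_Z = 4.8.
Then y_X = 15.8 − 0.5·4.8 = 13.4.
Total export volume: 4.8 + 13.4 = 18.2.

18.2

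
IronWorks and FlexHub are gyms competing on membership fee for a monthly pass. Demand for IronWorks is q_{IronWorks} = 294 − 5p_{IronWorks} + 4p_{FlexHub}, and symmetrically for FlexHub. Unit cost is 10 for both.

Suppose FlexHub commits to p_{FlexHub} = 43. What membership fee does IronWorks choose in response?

51.6

IronWorks's profit: π = (p_{IronWorks} − 10)(294 − 5p_{IronWorks} + 4p_{FlexHub}).
∂π/∂p_{IronWorks} = 344 − 10p_{IronWorks} + 4p_{FlexHub} = 0 ⇒ p_{IronWorks} = 34.4 + 0.4p_{FlexHub}.
At p_{FlexHub} = 43: p_{IronWorks} = 34.4 + 0.4·43 = 51.6.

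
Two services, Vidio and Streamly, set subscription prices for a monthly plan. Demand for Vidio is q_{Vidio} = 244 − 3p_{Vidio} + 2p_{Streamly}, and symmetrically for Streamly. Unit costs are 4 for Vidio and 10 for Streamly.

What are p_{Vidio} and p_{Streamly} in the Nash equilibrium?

65.125, 67.375

Vidio's profit: π = (p_{Vidio} − 4)(244 − 3p_{Vidio} + 2p_{Streamly}).
∂π/∂p_{Vidio} = 256 − 6p_{Vidio} + 2p_{Streamly} = 0 ⇒ p_{Vidio} = 128/3 + (1/3)p_{Streamly}.
Similarly p_{Streamly} = 137/3 + (1/3)p_{Vidio}.
Plugging p_{Streamly} into Vidio's best response: p_{Vidio} = 128/3 + (1/3)(137/3 + (1/3)p_{Vidio}) ⇒ (8/9)p_{Vidio} = 521/9, so p_{Vidio} = 65.125.
Then p_{Streamly} = 137/3 + (1/3)·65.125 = 67.375.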